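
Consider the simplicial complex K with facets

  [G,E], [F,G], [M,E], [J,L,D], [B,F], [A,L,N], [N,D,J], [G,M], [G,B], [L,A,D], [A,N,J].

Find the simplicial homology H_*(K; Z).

H_0 = Z^2,  H_1 = Z^3,  H_2 = 0.

K has 10 vertices, 16 edges, 5 triangles.
rank ∂_0 = 0, rank ∂_1 = 8 ⇒ b_0 = 10 − 0 − 8 = 2; all invariant factors of ∂_1 are 1 so no torsion. So H_0 = Z^2.
rank ∂_1 = 8, rank ∂_2 = 5 ⇒ b_1 = 16 − 8 − 5 = 3; all invariant factors of ∂_2 are 1 so no torsion. So H_1 = Z^3.
rank ∂_2 = 5, rank ∂_3 = 0 ⇒ b_2 = 5 − 5 − 0 = 0. So H_2 = 0.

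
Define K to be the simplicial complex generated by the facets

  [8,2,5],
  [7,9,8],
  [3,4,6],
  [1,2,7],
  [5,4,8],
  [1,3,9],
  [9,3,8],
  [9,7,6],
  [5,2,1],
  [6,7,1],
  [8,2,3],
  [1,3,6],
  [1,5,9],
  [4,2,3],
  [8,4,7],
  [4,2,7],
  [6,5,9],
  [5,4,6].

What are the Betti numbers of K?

b_0 = 1, b_1 = 1, b_2 = 0.

Order the vertices as 1 < 2 < 3 < 4 < 5 < 6 < 7 < 8 < 9. Listing each simplex with vertices in this order, K has dimension 2 with simplices:

  0-simplices (9): [1], [2], [3], [4], [5], [6], [7], [8], [9]
  1-simplices (27): (27 of them)
  2-simplices (18): [1,2,5], [1,2,7], [1,3,6], [1,3,9], [1,5,9], [1,6,7], [2,3,4], [2,3,8], [2,4,7], [2,5,8], [3,4,6], [3,8,9], [4,5,6], [4,5,8], [4,7,8], [5,6,9], [6,7,9], [7,8,9]

so the chain groups are C_0 ≅ Z^9, C_1 ≅ Z^27, C_2 ≅ Z^18.

Boundary ∂_1: C_1 → C_0 maps an edge to its endpoints' difference, ∂[p,q] = q − p.
As a 9×27 matrix over Z this has rank 8, with invariant factors (1,1,1,1,1,1,1,1).

Boundary ∂_2: C_2 → C_1 sends each 2-simplex [p,q,r] to [q,r] − [p,r] + [p,q]. For instance
  ∂[1,2,7] = [2,7] − [1,7] + [1,2],
  ∂[1,2,5] = [2,5] − [1,5] + [1,2].
As a 27×18 matrix over Z this has rank 18, with invariant factors (1,1,1,1,1,1,1,1,1,1,1,1,1,1,1,1,1,2).

Reading off H_k = ker ∂_k / im ∂_{k+1}:

  H_0: rank C_0 − rank ∂_1 = 9 − 8 = 1, and the invariant factors of ∂_1 are all 1, so H_0 = Z.
  H_1: rank ker ∂_1 − rank ∂_2 = (27 − 8) − 18 = 1, and ∂_2 has invariant factor 2 > 1, so H_1 = Z ⊕ Z/2.
  H_2: rank ker ∂_2 − rank ∂_3 = (18 − 18) − 0 = 0, and there is no ∂_3, so H_2 = 0.

As a check, the Euler characteristic is 9 − 27 + 18 = 0, which agrees with 1 − 1 + 0 = 0.

Hence the Betti numbers are b_0 = 1, b_1 = 1, b_2 = 0.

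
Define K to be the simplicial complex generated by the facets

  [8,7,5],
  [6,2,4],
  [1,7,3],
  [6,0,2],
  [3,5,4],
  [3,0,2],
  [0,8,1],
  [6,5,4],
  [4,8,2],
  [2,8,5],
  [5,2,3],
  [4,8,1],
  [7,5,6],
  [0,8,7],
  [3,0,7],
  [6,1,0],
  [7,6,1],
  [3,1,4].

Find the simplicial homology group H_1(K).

H_1 ≅ Z ⊕ Z/2.

K has 9 vertices, 27 edges, 18 triangles.
rank ∂_1 = 8, rank ∂_2 = 18 ⇒ b_1 = 27 − 8 − 18 = 1; ∂_2 has invariant factor(s) [2] giving torsion. So H_1 ≅ Z ⊕ Z/2.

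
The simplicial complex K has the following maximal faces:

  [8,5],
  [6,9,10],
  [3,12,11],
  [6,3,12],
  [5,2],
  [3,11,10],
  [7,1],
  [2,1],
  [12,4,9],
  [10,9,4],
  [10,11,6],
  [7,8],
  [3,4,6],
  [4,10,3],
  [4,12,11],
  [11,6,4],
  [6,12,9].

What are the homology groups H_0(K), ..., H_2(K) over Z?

We work with the vertex ordering 1 < 2 < 3 < 4 < 5 < 6 < 7 < 8 < 9 < 10 < 11 < 12. The simplices of K, each written with vertices in increasing order, are:

  0-simplices (12): [1], [2], [3], [4], [5], [6], [7], [8], [9], [10], [11], [12]
  1-simplices (23): (23 of them)
  2-simplices (12): [3,4,6], [3,4,10], [3,6,12], [3,10,11], [3,11,12], [4,6,11], [4,9,10], [4,9,12], [4,11,12], [6,9,10], [6,9,12], [6,10,11]

Hence C_0 ≅ Z^12, C_1 ≅ Z^23, C_2 ≅ Z^12.

Boundary ∂_1: C_1 → C_0 maps an edge to its endpoints' difference, ∂[p,q] = q − p.
This gives a 12×23 integer matrix of rank 10; reducing to Smith normal form yields diagonal entries (1,1,1,1,1,1,1,1,1,1).

∂_2: C_2 → C_1 sends each 2-simplex [p,q,r] to [q,r] − [p,r] + [p,q]. For instance
  ∂[4,11,12] = [11,12] − [4,12] + [4,11],
  ∂[3,11,12] = [11,12] − [3,12] + [3,11].
The 23×12 boundary matrix has rank 12 and Smith normal form diag(1,1,1,1,1,1,1,1,1,1,1,2).

Reading off H_k = ker ∂_k / im ∂_{k+1}:

  H_0: rank C_0 − rank ∂_1 = 12 − 10 = 2, and the invariant factors of ∂_1 are all 1, so H_0 = Z^2.
  H_1: rank ker ∂_1 − rank ∂_2 = (23 − 10) − 12 = 1, and ∂_2 has invariant factor 2 > 1, so H_1 = Z ⊕ Z/2.
  H_2: rank ker ∂_2 − rank ∂_3 = (12 − 12) − 0 = 0, and there is no ∂_3, so H_2 = 0.

As a check, the Euler characteristic is 12 − 23 + 12 = 1, which agrees with 2 − 1 + 0 = 1.

H_0 = Z^2,  H_1 = Z ⊕ Z/2,  H_2 = 0.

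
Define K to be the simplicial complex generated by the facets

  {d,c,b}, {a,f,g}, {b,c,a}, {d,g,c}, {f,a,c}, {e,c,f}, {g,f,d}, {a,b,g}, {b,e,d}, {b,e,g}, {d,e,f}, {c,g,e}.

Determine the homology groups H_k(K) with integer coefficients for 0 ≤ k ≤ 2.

Fix the vertex order a < b < c < d < e < f < g and write every simplex with vertices in increasing order. Then dim K = 2 and the simplices of K are:

  0-simplices (7): a, b, c, d, e, f, g
  1-simplices (18): ab, ac, af, ag, bc, bd, be, bg, cd, ce, cf, cg, de, df, dg, ef, eg, fg
  2-simplices (12): abc, abg, acf, afg, bcd, bde, beg, cdg, cef, ceg, def, dfg

so the chain groups are C_0 ≅ Z^7, C_1 ≅ Z^18, C_2 ≅ Z^12.

Boundary ∂_1: C_1 → C_0 sends each edge [p,q] (with p < q) to q − p. For instance
  ∂bg = g − b.
This gives a 7×18 integer matrix of rank 6; reducing to Smith normal form yields diagonal entries (1,1,1,1,1,1).

The boundary map ∂_2: C_2 → C_1 sends each 2-simplex [p,q,r] to [q,r] − [p,r] + [p,q]. For instance
  ∂afg = fg − ag + af,
  ∂beg = eg − bg + be.
The resulting 18×12 matrix has rank 12, and its Smith normal form has invariant factors (1,1,1,1,1,1,1,1,1,1,1,2).

From H_k ≅ ker(∂_k) / im(∂_{k+1}) we obtain:

  H_0: rank C_0 − rank ∂_1 = 7 − 6 = 1, and the invariant factors of ∂_1 are all 1, so H_0 ≅ Z.
  H_1: rank ker ∂_1 − rank ∂_2 = (18 − 6) − 12 = 0, and ∂_2 has invariant factor 2 > 1, so H_1 ≅ Z/2.
  H_2: rank ker ∂_2 − rank ∂_3 = (12 − 12) − 0 = 0, and there is no ∂_3, so H_2 ≅ 0.

(K is a triangulation of the real projective plane RP^2.)

H_0 ≅ Z,  H_1 ≅ Z/2,  H_2 = 0.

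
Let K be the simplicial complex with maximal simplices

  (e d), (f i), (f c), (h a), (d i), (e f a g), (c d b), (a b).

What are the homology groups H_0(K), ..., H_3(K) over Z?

We work with the vertex ordering a < b < c < d < e < f < g < h < i. The simplices of K, each written with vertices in increasing order, are:

  0-simplices (9): a, b, c, d, e, f, g, h, i
  1-simplices (15): ab, ae, af, ag, ah, bc, bd, cd, cf, de, di, ef, eg, fg, fi
  2-simplices (5): aef, aeg, afg, bcd, efg
  3-simplices (1): aefg

Hence C_0 ≅ Z^9, C_1 ≅ Z^15, C_2 ≅ Z^5, C_3 ≅ Z^1.

Boundary ∂_1: C_1 → C_0 maps an edge to its endpoints' difference, ∂[p,q] = q − p. For instance
  ∂ag = g − a.
As a 9×15 matrix over Z this has rank 8, with invariant factors (1,1,1,1,1,1,1,1).

Boundary ∂_2: C_2 → C_1 acts by ∂[p,q,r] = [q,r] − [p,r] + [p,q]. For instance
  ∂efg = fg − eg + ef,
  ∂bcd = cd − bd + bc.
The resulting 15×5 matrix has rank 4, and its Smith normal form has invariant factors (1,1,1,1).

Boundary ∂_3: C_3 → C_2 sends each 3-simplex σ to the alternating sum Σ_i (−1)^i (σ with its i-th vertex removed). For instance
  ∂aefg = efg − afg + aeg − aef.
The 5×1 boundary matrix has rank 1 and Smith normal form diag(1).

Now H_k = ker ∂_k / im ∂_{k+1}, so:

  H_0: rank C_0 − rank ∂_1 = 9 − 8 = 1, and the invariant factors of ∂_1 are all 1, so H_0 ≅ Z.
  H_1: rank ker ∂_1 − rank ∂_2 = (15 − 8) − 4 = 3, and the invariant factors of ∂_2 are all 1, so H_1 ≅ Z^3.
  H_2: rank ker ∂_2 − rank ∂_3 = (5 − 4) − 1 = 0, and the invariant factors of ∂_3 are all 1, so H_2 ≅ 0.
  H_3: rank ker ∂_3 − rank ∂_4 = (1 − 1) − 0 = 0, and there is no ∂_4, so H_3 ≅ 0.

H_0 ≅ Z,  H_1 ≅ Z^3,  H_2 = 0,  H_3 = 0.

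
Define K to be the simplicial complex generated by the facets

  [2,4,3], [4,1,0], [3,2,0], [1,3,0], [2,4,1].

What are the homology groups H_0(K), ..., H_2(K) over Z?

Fix the vertex order 0 < 1 < 2 < 3 < 4 and write every simplex with vertices in increasing order. Then dim K = 2 and the simplices of K are:

  0-simplices (5): [0], [1], [2], [3], [4]
  1-simplices (10): [0,1], [0,2], [0,3], [0,4], [1,2], [1,3], [1,4], [2,3], [2,4], [3,4]
  2-simplices (5): [0,1,3], [0,1,4], [0,2,3], [1,2,4], [2,3,4]

Hence C_0 ≅ Z^5, C_1 ≅ Z^10, C_2 ≅ Z^5.

The boundary map ∂_1: C_1 → C_0 maps an edge to its endpoints' difference, ∂[p,q] = q − p. For instance
  ∂[1,2] = [2] − [1].
As a 5×10 matrix over Z this has rank 4, with invariant factors (1,1,1,1).

∂_2: C_2 → C_1 sends each 2-simplex [p,q,r] to [q,r] − [p,r] + [p,q]. For instance
  ∂[0,2,3] = [2,3] − [0,3] + [0,2],
  ∂[1,2,4] = [2,4] − [1,4] + [1,2].
As a 10×5 matrix over Z this has rank 5, with invariant factors (1,1,1,1,1).

Computing H_k = (kernel of ∂_k) / (image of ∂_{k+1}):

  H_0: rank C_0 − rank ∂_1 = 5 − 4 = 1, and the invariant factors of ∂_1 are all 1, so H_0 ≅ Z.
  H_1: rank ker ∂_1 − rank ∂_2 = (10 − 4) − 5 = 1, and the invariant factors of ∂_2 are all 1, so H_1 ≅ Z.
  H_2: rank ker ∂_2 − rank ∂_3 = (5 − 5) − 0 = 0, and there is no ∂_3, so H_2 ≅ 0.

As a check, the Euler characteristic is 5 − 10 + 5 = 0, which agrees with 1 − 1 + 0 = 0.

H_0 ≅ Z,  H_1 ≅ Z,  H_2 = 0.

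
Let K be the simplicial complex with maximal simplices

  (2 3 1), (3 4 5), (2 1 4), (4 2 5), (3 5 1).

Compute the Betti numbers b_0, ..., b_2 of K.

Order the vertices as 1 < 2 < 3 < 4 < 5. Listing each simplex with vertices in this order, K has dimension 2 with simplices:

  0-simplices (5): [1], [2], [3], [4], [5]
  1-simplices (10): [1,2], [1,3], [1,4], [1,5], [2,3], [2,4], [2,5], [3,4], [3,5], [4,5]
  2-simplices (5): [1,2,3], [1,2,4], [1,3,5], [2,4,5], [3,4,5]

giving chain groups C_0 ≅ Z^5, C_1 ≅ Z^10, C_2 ≅ Z^5.

The boundary map ∂_1: C_1 → C_0 is given by ∂[p,q] = [q] − [p]. For instance
  ∂[4,5] = [5] − [4].
The resulting 5×10 matrix has rank 4, and its Smith normal form has invariant factors (1,1,1,1).

Boundary ∂_2: C_2 → C_1 acts by ∂[p,q,r] = [q,r] − [p,r] + [p,q]. For instance
  ∂[2,4,5] = [4,5] − [2,5] + [2,4],
  ∂[1,3,5] = [3,5] − [1,5] + [1,3].
This gives a 10×5 integer matrix of rank 5; reducing to Smith normal form yields diagonal entries (1,1,1,1,1).

Computing H_k = (kernel of ∂_k) / (image of ∂_{k+1}):

  H_0: rank C_0 − rank ∂_1 = 5 − 4 = 1, and the invariant factors of ∂_1 are all 1, so H_0 ≅ Z.
  H_1: rank ker ∂_1 − rank ∂_2 = (10 − 4) − 5 = 1, and the invariant factors of ∂_2 are all 1, so H_1 ≅ Z.
  H_2: rank ker ∂_2 − rank ∂_3 = (5 − 5) − 0 = 0, and there is no ∂_3, so H_2 ≅ 0.

Hence the Betti numbers are b_0 = 1, b_1 = 1, b_2 = 0.

b_0 = 1, b_1 = 1, b_2 = 0.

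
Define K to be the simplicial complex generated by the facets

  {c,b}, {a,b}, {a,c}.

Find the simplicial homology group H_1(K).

Take the total order a < b < c on the vertex set. Then K (dimension 1) consists of the simplices:

  0-simplices (3): a, b, c
  1-simplices (3): ab, ac, bc

Hence C_0 ≅ Z^3, C_1 ≅ Z^3.

Boundary ∂_1: C_1 → C_0 sends each edge [p,q] (with p < q) to q − p. For instance
  ∂ac = c − a.
As a 3×3 matrix over Z this has rank 2, with invariant factors (1,1).

Reading off H_k = ker ∂_k / im ∂_{k+1}:

  H_1: rank ker ∂_1 − rank ∂_2 = (3 − 2) − 0 = 1, and there is no ∂_2, so H_1 = Z.

(K is a triangulation of the circle S^1.)

H_1 ≅ Z.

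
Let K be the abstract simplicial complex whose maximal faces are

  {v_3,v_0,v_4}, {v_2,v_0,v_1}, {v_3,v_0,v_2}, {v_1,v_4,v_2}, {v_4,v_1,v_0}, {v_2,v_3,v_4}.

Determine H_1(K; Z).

Order the vertices as v_0 < v_1 < v_2 < v_3 < v_4. Listing each simplex with vertices in this order, K has dimension 2 with simplices:

  0-simplices (5): [v_0], [v_1], [v_2], [v_3], [v_4]
  1-simplices (9): [v_0,v_1], [v_0,v_2], [v_0,v_3], [v_0,v_4], [v_1,v_2], [v_1,v_4], [v_2,v_3], [v_2,v_4], [v_3,v_4]
  2-simplices (6): [v_0,v_1,v_2], [v_0,v_1,v_4], [v_0,v_2,v_3], [v_0,v_3,v_4], [v_1,v_2,v_4], [v_2,v_3,v_4]

so the chain groups are C_0 ≅ Z^5, C_1 ≅ Z^9, C_2 ≅ Z^6.

Boundary ∂_1: C_1 → C_0 is given by ∂[p,q] = [q] − [p].
The 5×9 boundary matrix has rank 4 and Smith normal form diag(1,1,1,1).

The boundary map ∂_2: C_2 → C_1 maps a triangle to the signed sum of its edges. For instance
  ∂[v_0,v_1,v_4] = [v_1,v_4] − [v_0,v_4] + [v_0,v_1],
  ∂[v_1,v_2,v_4] = [v_2,v_4] − [v_1,v_4] + [v_1,v_2].
The resulting 9×6 matrix has rank 5, and its Smith normal form has invariant factors (1,1,1,1,1).

Reading off H_k = ker ∂_k / im ∂_{k+1}:

  H_1: rank ker ∂_1 − rank ∂_2 = (9 − 4) − 5 = 0, and the invariant factors of ∂_2 are all 1, so H_1 ≅ 0.

H_1 = 0.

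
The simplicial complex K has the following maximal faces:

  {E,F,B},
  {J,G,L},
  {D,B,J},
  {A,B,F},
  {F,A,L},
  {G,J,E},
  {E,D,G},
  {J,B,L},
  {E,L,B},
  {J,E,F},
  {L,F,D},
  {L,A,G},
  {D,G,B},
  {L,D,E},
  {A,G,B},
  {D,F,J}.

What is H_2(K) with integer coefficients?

Fix the vertex order A < B < D < E < F < G < J < L and write every simplex with vertices in increasing order. Then dim K = 2 and the simplices of K are:

  0-simplices (8): A, B, D, E, F, G, J, L
  1-simplices (24): AB, AF, AG, AL, BD, BE, BF, BG, BJ, BL, DE, DF, DG, DJ, DL, EF, EG, EJ, EL, FJ, FL, GJ, GL, JL
  2-simplices (16): ABF, ABG, AFL, AGL, BDG, BDJ, BEF, BEL, BJL, DEG, DEL, DFJ, DFL, EFJ, EGJ, GJL

Hence C_0 ≅ Z^8, C_1 ≅ Z^24, C_2 ≅ Z^16.

The boundary map ∂_1: C_1 → C_0 sends each edge [p,q] (with p < q) to q − p. For instance
  ∂GJ = J − G.
This gives a 8×24 integer matrix of rank 7; reducing to Smith normal form yields diagonal entries (1,1,1,1,1,1,1).

The boundary map ∂_2: C_2 → C_1 acts by ∂[p,q,r] = [q,r] − [p,r] + [p,q]. For instance
  ∂DEG = EG − DG + DE,
  ∂BDG = DG − BG + BD.
The resulting 24×16 matrix has rank 15, and its Smith normal form has invariant factors (1,1,1,1,1,1,1,1,1,1,1,1,1,1,1).

Reading off H_k = ker ∂_k / im ∂_{k+1}:

  H_2: rank ker ∂_2 − rank ∂_3 = (16 − 15) − 0 = 1, and there is no ∂_3, so H_2 ≅ Z.

H_2 ≅ Z.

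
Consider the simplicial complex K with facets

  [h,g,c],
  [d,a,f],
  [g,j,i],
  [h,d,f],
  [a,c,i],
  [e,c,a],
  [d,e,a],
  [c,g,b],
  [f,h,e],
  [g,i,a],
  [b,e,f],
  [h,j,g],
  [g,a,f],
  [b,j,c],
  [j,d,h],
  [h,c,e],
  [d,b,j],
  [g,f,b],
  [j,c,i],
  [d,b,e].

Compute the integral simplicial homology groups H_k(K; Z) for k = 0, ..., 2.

H_0 = Z,  H_1 = Z ⊕ Z/2,  H_2 = 0.

We work with the vertex ordering a < b < c < d < e < f < g < h < i < j. The simplices of K, each written with vertices in increasing order, are:

  0-simplices (10): a, b, c, d, e, f, g, h, i, j
  1-simplices (30): ac, ad, ae, af, ag, ai, bc, bd, be, bf, bg, bj, ce, cg, ch, ci, cj, de, df, dh, dj, ef, eh, fg, fh, gh, gi, gj, hj, ij
  2-simplices (20): ace, aci, ade, adf, afg, agi, bcg, bcj, bde, bdj, bef, bfg, ceh, cgh, cij, dfh, dhj, efh, ghj, gij

so the chain groups are C_0 ≅ Z^10, C_1 ≅ Z^30, C_2 ≅ Z^20.

Boundary ∂_1: C_1 → C_0 is given by ∂[p,q] = [q] − [p].
The resulting 10×30 matrix has rank 9, and its Smith normal form has invariant factors (1,1,1,1,1,1,1,1,1).

Boundary ∂_2: C_2 → C_1 sends each 2-simplex [p,q,r] to [q,r] − [p,r] + [p,q]. For instance
  ∂afg = fg − ag + af,
  ∂bfg = fg − bg + bf.
This gives a 30×20 integer matrix of rank 20; reducing to Smith normal form yields diagonal entries (1,1,1,1,1,1,1,1,1,1,1,1,1,1,1,1,1,1,1,2).

Computing H_k = (kernel of ∂_k) / (image of ∂_{k+1}):

  H_0: rank C_0 − rank ∂_1 = 10 − 9 = 1, and the invariant factors of ∂_1 are all 1, so H_0 ≅ Z.
  H_1: rank ker ∂_1 − rank ∂_2 = (30 − 9) − 20 = 1, and ∂_2 has invariant factor 2 > 1, so H_1 ≅ Z ⊕ Z/2.
  H_2: rank ker ∂_2 − rank ∂_3 = (20 − 20) − 0 = 0, and there is no ∂_3, so H_2 ≅ 0.

As a check, the Euler characteristic is 10 − 30 + 20 = 0, which agrees with 1 − 1 + 0 = 0.
(K is a triangulation of the Klein bottle.)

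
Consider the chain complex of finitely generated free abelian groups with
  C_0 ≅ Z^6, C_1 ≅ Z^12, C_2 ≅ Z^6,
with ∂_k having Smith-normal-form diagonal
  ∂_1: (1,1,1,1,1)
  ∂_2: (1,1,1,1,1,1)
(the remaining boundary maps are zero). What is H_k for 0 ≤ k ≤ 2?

H_0: b_0 = 6 − 0 − 5 = 1; torsion from ∂_1 factors > 1: none. So H_0 = Z.
H_1: b_1 = 12 − 5 − 6 = 1; torsion from ∂_2 factors > 1: none. So H_1 = Z.
H_2: b_2 = 6 − 6 − 0 = 0; torsion from ∂_3 factors > 1: none. So H_2 = 0.

H_0 = Z,  H_1 = Z,  H_2 = 0.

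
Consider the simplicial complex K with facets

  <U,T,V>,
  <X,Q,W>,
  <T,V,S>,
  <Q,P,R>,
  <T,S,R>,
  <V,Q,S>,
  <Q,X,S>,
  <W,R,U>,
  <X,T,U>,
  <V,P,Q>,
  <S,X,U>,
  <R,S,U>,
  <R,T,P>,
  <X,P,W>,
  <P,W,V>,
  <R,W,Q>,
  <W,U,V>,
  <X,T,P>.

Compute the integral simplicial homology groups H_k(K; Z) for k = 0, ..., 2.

Fix the vertex order P < Q < R < S < T < U < V < W < X and write every simplex with vertices in increasing order. Then dim K = 2 and the simplices of K are:

  0-simplices (9): P, Q, R, S, T, U, V, W, X
  1-simplices (27): PQ, PR, PT, PV, PW, PX, QR, QS, QV, QW, QX, RS, RT, RU, RW, ST, SU, SV, SX, TU, TV, TX, UV, UW, UX, VW, WX
  2-simplices (18): PQR, PQV, PRT, PTX, PVW, PWX, QRW, QSV, QSX, QWX, RST, RSU, RUW, STV, SUX, TUV, TUX, UVW

so the chain groups are C_0 ≅ Z^9, C_1 ≅ Z^27, C_2 ≅ Z^18.

The boundary map ∂_1: C_1 → C_0 maps an edge to its endpoints' difference, ∂[p,q] = q − p. For instance
  ∂WX = X − W.
The resulting 9×27 matrix has rank 8, and its Smith normal form has invariant factors (1,1,1,1,1,1,1,1).

The boundary map ∂_2: C_2 → C_1 acts by ∂[p,q,r] = [q,r] − [p,r] + [p,q]. For instance
  ∂SUX = UX − SX + SU,
  ∂RUW = UW − RW + RU.
This gives a 27×18 integer matrix of rank 18; reducing to Smith normal form yields diagonal entries (1,1,1,1,1,1,1,1,1,1,1,1,1,1,1,1,1,2).

Now H_k = ker ∂_k / im ∂_{k+1}, so:

  H_0: rank C_0 − rank ∂_1 = 9 − 8 = 1, and the invariant factors of ∂_1 are all 1, so H_0 = Z.
  H_1: rank ker ∂_1 − rank ∂_2 = (27 − 8) − 18 = 1, and ∂_2 has invariant factor 2 > 1, so H_1 = Z ⊕ Z_2.
  H_2: rank ker ∂_2 − rank ∂_3 = (18 − 18) − 0 = 0, and there is no ∂_3, so H_2 = 0.

H_0 = Z,  H_1 = Z ⊕ Z_2,  H_2 = 0.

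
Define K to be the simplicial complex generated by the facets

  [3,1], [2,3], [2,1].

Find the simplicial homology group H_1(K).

H_1 = Z.

We work with the vertex ordering 1 < 2 < 3. The simplices of K, each written with vertices in increasing order, are:

  0-simplices (3): [1], [2], [3]
  1-simplices (3): [1,2], [1,3], [2,3]

Hence C_0 ≅ Z^3, C_1 ≅ Z^3.

∂_1: C_1 → C_0 maps an edge to its endpoints' difference, ∂[p,q] = q − p.
The resulting 3×3 matrix has rank 2, and its Smith normal form has invariant factors (1,1).

From H_k ≅ ker(∂_k) / im(∂_{k+1}) we obtain:

  H_1: rank ker ∂_1 − rank ∂_2 = (3 − 2) − 0 = 1, and there is no ∂_2, so H_1 ≅ Z.

(K is a triangulation of the circle S^1.)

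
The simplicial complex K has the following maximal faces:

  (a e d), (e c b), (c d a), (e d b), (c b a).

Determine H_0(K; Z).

H_0 = Z.

We work with the vertex ordering a < b < c < d < e. The simplices of K, each written with vertices in increasing order, are:

  0-simplices (5): a, b, c, d, e
  1-simplices (10): ab, ac, ad, ae, bc, bd, be, cd, ce, de
  2-simplices (5): abc, acd, ade, bce, bde

so the chain groups are C_0 ≅ Z^5, C_1 ≅ Z^10, C_2 ≅ Z^5.

Boundary ∂_1: C_1 → C_0 sends each edge [p,q] (with p < q) to q − p. For instance
  ∂ac = c − a.
The 5×10 boundary matrix has rank 4 and Smith normal form diag(1,1,1,1).

Boundary ∂_2: C_2 → C_1 sends each 2-simplex [p,q,r] to [q,r] − [p,r] + [p,q]. For instance
  ∂abc = bc − ac + ab,
  ∂ade = de − ae + ad.
As a 10×5 matrix over Z this has rank 5, with invariant factors (1,1,1,1,1).

From H_k ≅ ker(∂_k) / im(∂_{k+1}) we obtain:

  H_0: rank C_0 − rank ∂_1 = 5 − 4 = 1, and the invariant factors of ∂_1 are all 1, so H_0 ≅ Z.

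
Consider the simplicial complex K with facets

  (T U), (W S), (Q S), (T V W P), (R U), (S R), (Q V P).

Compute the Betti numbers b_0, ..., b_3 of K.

b_0 = 1, b_1 = 2, b_2 = 0, b_3 = 0.

Order the vertices as P < Q < R < S < T < U < V < W. Listing each simplex with vertices in this order, K has dimension 3 with simplices:

  0-simplices (8): P, Q, R, S, T, U, V, W
  1-simplices (13): PQ, PT, PV, PW, QS, QV, RS, RU, SW, TU, TV, TW, VW
  2-simplices (5): PQV, PTV, PTW, PVW, TVW
  3-simplices (1): PTVW

giving chain groups C_0 ≅ Z^8, C_1 ≅ Z^13, C_2 ≅ Z^5, C_3 ≅ Z^1.

The boundary map ∂_1: C_1 → C_0 is given by ∂[p,q] = [q] − [p]. For instance
  ∂PW = W − P.
As a 8×13 matrix over Z this has rank 7, with invariant factors (1,1,1,1,1,1,1).

Boundary ∂_2: C_2 → C_1 sends each 2-simplex [p,q,r] to [q,r] − [p,r] + [p,q]. For instance
  ∂PTV = TV − PV + PT,
  ∂PTW = TW − PW + PT.
The 13×5 boundary matrix has rank 4 and Smith normal form diag(1,1,1,1).

The boundary map ∂_3: C_3 → C_2 sends each 3-simplex σ to the alternating sum Σ_i (−1)^i (σ with its i-th vertex removed). For instance
  ∂PTVW = TVW − PVW + PTW − PTV.
This gives a 5×1 integer matrix of rank 1; reducing to Smith normal form yields diagonal entries (1).

From H_k ≅ ker(∂_k) / im(∂_{k+1}) we obtain:

  H_0: rank C_0 − rank ∂_1 = 8 − 7 = 1, and the invariant factors of ∂_1 are all 1, so H_0 = Z.
  H_1: rank ker ∂_1 − rank ∂_2 = (13 − 7) − 4 = 2, and the invariant factors of ∂_2 are all 1, so H_1 = Z^2.
  H_2: rank ker ∂_2 − rank ∂_3 = (5 − 4) − 1 = 0, and the invariant factors of ∂_3 are all 1, so H_2 = 0.
  H_3: rank ker ∂_3 − rank ∂_4 = (1 − 1) − 0 = 0, and there is no ∂_4, so H_3 = 0.

As a check, the Euler characteristic is 8 − 13 + 5 − 1 = -1, which agrees with 1 − 2 + 0 − 0 = -1.

Hence the Betti numbers are b_0 = 1, b_1 = 2, b_2 = 0, b_3 = 0.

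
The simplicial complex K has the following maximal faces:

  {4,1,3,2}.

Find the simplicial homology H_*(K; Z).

Order the vertices as 1 < 2 < 3 < 4. Listing each simplex with vertices in this order, K has dimension 3 with simplices:

  0-simplices (4): [1], [2], [3], [4]
  1-simplices (6): [1,2], [1,3], [1,4], [2,3], [2,4], [3,4]
  2-simplices (4): [1,2,3], [1,2,4], [1,3,4], [2,3,4]
  3-simplices (1): [1,2,3,4]

giving chain groups C_0 ≅ Z^4, C_1 ≅ Z^6, C_2 ≅ Z^4, C_3 ≅ Z^1.

∂_1: C_1 → C_0 maps an edge to its endpoints' difference, ∂[p,q] = q − p. For instance
  ∂[2,4] = [4] − [2].
As a 4×6 matrix over Z this has rank 3, with invariant factors (1,1,1).

∂_2: C_2 → C_1 acts by ∂[p,q,r] = [q,r] − [p,r] + [p,q]. For instance
  ∂[2,3,4] = [3,4] − [2,4] + [2,3],
  ∂[1,2,3] = [2,3] − [1,3] + [1,2].
This gives a 6×4 integer matrix of rank 3; reducing to Smith normal form yields diagonal entries (1,1,1).

Boundary ∂_3: C_3 → C_2 sends each 3-simplex σ to the alternating sum Σ_i (−1)^i (σ with its i-th vertex removed). For instance
  ∂[1,2,3,4] = [2,3,4] − [1,3,4] + [1,2,4] − [1,2,3].
This gives a 4×1 integer matrix of rank 1; reducing to Smith normal form yields diagonal entries (1).

Now H_k = ker ∂_k / im ∂_{k+1}, so:

  H_0: rank C_0 − rank ∂_1 = 4 − 3 = 1, and the invariant factors of ∂_1 are all 1, so H_0 ≅ Z.
  H_1: rank ker ∂_1 − rank ∂_2 = (6 − 3) − 3 = 0, and the invariant factors of ∂_2 are all 1, so H_1 ≅ 0.
  H_2: rank ker ∂_2 − rank ∂_3 = (4 − 3) − 1 = 0, and the invariant factors of ∂_3 are all 1, so H_2 ≅ 0.
  H_3: rank ker ∂_3 − rank ∂_4 = (1 − 1) − 0 = 0, and there is no ∂_4, so H_3 ≅ 0.

(K is a triangulation of the 3-simplex.)

H_0 = Z,  H_1 = 0,  H_2 = 0,  H_3 = 0.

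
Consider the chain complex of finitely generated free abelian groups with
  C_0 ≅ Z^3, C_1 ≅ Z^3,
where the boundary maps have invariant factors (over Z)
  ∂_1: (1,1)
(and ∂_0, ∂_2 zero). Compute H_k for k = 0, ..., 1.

H_0: b_0 = 3 − 0 − 2 = 1; torsion from ∂_1 factors > 1: none. So H_0 = Z.
H_1: b_1 = 3 − 2 − 0 = 1; torsion from ∂_2 factors > 1: none. So H_1 = Z.

H_0 = Z,  H_1 = Z.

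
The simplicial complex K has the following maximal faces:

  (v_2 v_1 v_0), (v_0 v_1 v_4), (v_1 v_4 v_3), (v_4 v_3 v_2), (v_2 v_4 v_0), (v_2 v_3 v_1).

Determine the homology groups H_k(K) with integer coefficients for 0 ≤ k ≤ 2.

H_0 ≅ Z,  H_1 = 0,  H_2 ≅ Z.

Take the total order v_0 < v_1 < v_2 < v_3 < v_4 on the vertex set. Then K (dimension 2) consists of the simplices:

  0-simplices (5): [v_0], [v_1], [v_2], [v_3], [v_4]
  1-simplices (9): [v_0,v_1], [v_0,v_2], [v_0,v_4], [v_1,v_2], [v_1,v_3], [v_1,v_4], [v_2,v_3], [v_2,v_4], [v_3,v_4]
  2-simplices (6): [v_0,v_1,v_2], [v_0,v_1,v_4], [v_0,v_2,v_4], [v_1,v_2,v_3], [v_1,v_3,v_4], [v_2,v_3,v_4]

giving chain groups C_0 ≅ Z^5, C_1 ≅ Z^9, C_2 ≅ Z^6.

Boundary ∂_1: C_1 → C_0 is given by ∂[p,q] = [q] − [p]. For instance
  ∂[v_1,v_3] = [v_3] − [v_1].
The resulting 5×9 matrix has rank 4, and its Smith normal form has invariant factors (1,1,1,1).

Boundary ∂_2: C_2 → C_1 sends each 2-simplex [p,q,r] to [q,r] − [p,r] + [p,q]. For instance
  ∂[v_0,v_2,v_4] = [v_2,v_4] − [v_0,v_4] + [v_0,v_2],
  ∂[v_0,v_1,v_4] = [v_1,v_4] − [v_0,v_4] + [v_0,v_1].
This gives a 9×6 integer matrix of rank 5; reducing to Smith normal form yields diagonal entries (1,1,1,1,1).

From H_k ≅ ker(∂_k) / im(∂_{k+1}) we obtain:

  H_0: rank C_0 − rank ∂_1 = 5 − 4 = 1, and the invariant factors of ∂_1 are all 1, so H_0 ≅ Z.
  H_1: rank ker ∂_1 − rank ∂_2 = (9 − 4) − 5 = 0, and the invariant factors of ∂_2 are all 1, so H_1 ≅ 0.
  H_2: rank ker ∂_2 − rank ∂_3 = (6 − 5) − 0 = 1, and there is no ∂_3, so H_2 ≅ Z.

As a check, the Euler characteristic is 5 − 9 + 6 = 2, which agrees with 1 − 0 + 1 = 2.
(K is a triangulation of the 2-sphere S^2.)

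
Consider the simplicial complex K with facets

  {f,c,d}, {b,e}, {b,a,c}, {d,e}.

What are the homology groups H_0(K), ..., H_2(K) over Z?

H_0 ≅ Z,  H_1 ≅ Z,  H_2 = 0.

Take the total order a < b < c < d < e < f on the vertex set. Then K (dimension 2) consists of the simplices:

  0-simplices (6): a, b, c, d, e, f
  1-simplices (8): ab, ac, bc, be, cd, cf, de, df
  2-simplices (2): abc, cdf

so the chain groups are C_0 ≅ Z^6, C_1 ≅ Z^8, C_2 ≅ Z^2.

Boundary ∂_1: C_1 → C_0 maps an edge to its endpoints' difference, ∂[p,q] = q − p.
The resulting 6×8 matrix has rank 5, and its Smith normal form has invariant factors (1,1,1,1,1).

The boundary map ∂_2: C_2 → C_1 sends each 2-simplex [p,q,r] to [q,r] − [p,r] + [p,q]. For instance
  ∂cdf = df − cf + cd,
  ∂abc = bc − ac + ab.
This gives a 8×2 integer matrix of rank 2; reducing to Smith normal form yields diagonal entries (1,1).

Now H_k = ker ∂_k / im ∂_{k+1}, so:

  H_0: rank C_0 − rank ∂_1 = 6 − 5 = 1, and the invariant factors of ∂_1 are all 1, so H_0 ≅ Z.
  H_1: rank ker ∂_1 − rank ∂_2 = (8 − 5) − 2 = 1, and the invariant factors of ∂_2 are all 1, so H_1 ≅ Z.
  H_2: rank ker ∂_2 − rank ∂_3 = (2 − 2) − 0 = 0, and there is no ∂_3, so H_2 ≅ 0.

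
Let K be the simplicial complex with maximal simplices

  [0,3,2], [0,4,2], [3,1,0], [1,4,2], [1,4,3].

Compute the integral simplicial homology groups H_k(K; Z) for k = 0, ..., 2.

Fix the vertex order 0 < 1 < 2 < 3 < 4 and write every simplex with vertices in increasing order. Then dim K = 2 and the simplices of K are:

  0-simplices (5): [0], [1], [2], [3], [4]
  1-simplices (10): [0,1], [0,2], [0,3], [0,4], [1,2], [1,3], [1,4], [2,3], [2,4], [3,4]
  2-simplices (5): [0,1,3], [0,2,3], [0,2,4], [1,2,4], [1,3,4]

Hence C_0 ≅ Z^5, C_1 ≅ Z^10, C_2 ≅ Z^5.

∂_1: C_1 → C_0 sends each edge [p,q] (with p < q) to q − p.
The resulting 5×10 matrix has rank 4, and its Smith normal form has invariant factors (1,1,1,1).

Boundary ∂_2: C_2 → C_1 sends each 2-simplex [p,q,r] to [q,r] − [p,r] + [p,q]. For instance
  ∂[1,3,4] = [3,4] − [1,4] + [1,3],
  ∂[0,2,3] = [2,3] − [0,3] + [0,2].
The 10×5 boundary matrix has rank 5 and Smith normal form diag(1,1,1,1,1).

Reading off H_k = ker ∂_k / im ∂_{k+1}:

  H_0: rank C_0 − rank ∂_1 = 5 − 4 = 1, and the invariant factors of ∂_1 are all 1, so H_0 ≅ Z.
  H_1: rank ker ∂_1 − rank ∂_2 = (10 − 4) − 5 = 1, and the invariant factors of ∂_2 are all 1, so H_1 ≅ Z.
  H_2: rank ker ∂_2 − rank ∂_3 = (5 − 5) − 0 = 0, and there is no ∂_3, so H_2 ≅ 0.

H_0 ≅ Z,  H_1 ≅ Z,  H_2 = 0.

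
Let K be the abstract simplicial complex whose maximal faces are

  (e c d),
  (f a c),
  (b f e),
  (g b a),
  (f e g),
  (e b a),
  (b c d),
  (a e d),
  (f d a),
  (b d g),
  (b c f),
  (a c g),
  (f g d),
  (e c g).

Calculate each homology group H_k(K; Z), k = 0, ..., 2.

H_0 = Z,  H_1 = Z^2,  H_2 = Z.

Take the total order a < b < c < d < e < f < g on the vertex set. Then K (dimension 2) consists of the simplices:

  0-simplices (7): a, b, c, d, e, f, g
  1-simplices (21): ab, ac, ad, ae, af, ag, bc, bd, be, bf, bg, cd, ce, cf, cg, de, df, dg, ef, eg, fg
  2-simplices (14): abe, abg, acf, acg, ade, adf, bcd, bcf, bdg, bef, cde, ceg, dfg, efg

giving chain groups C_0 ≅ Z^7, C_1 ≅ Z^21, C_2 ≅ Z^14.

∂_1: C_1 → C_0 maps an edge to its endpoints' difference, ∂[p,q] = q − p.
As a 7×21 matrix over Z this has rank 6, with invariant factors (1,1,1,1,1,1).

The boundary map ∂_2: C_2 → C_1 sends each 2-simplex [p,q,r] to [q,r] − [p,r] + [p,q]. For instance
  ∂abe = be − ae + ab,
  ∂ade = de − ae + ad.
The 21×14 boundary matrix has rank 13 and Smith normal form diag(1,1,1,1,1,1,1,1,1,1,1,1,1).

Computing H_k = (kernel of ∂_k) / (image of ∂_{k+1}):

  H_0: rank C_0 − rank ∂_1 = 7 − 6 = 1, and the invariant factors of ∂_1 are all 1, so H_0 ≅ Z.
  H_1: rank ker ∂_1 − rank ∂_2 = (21 − 6) − 13 = 2, and the invariant factors of ∂_2 are all 1, so H_1 ≅ Z^2.
  H_2: rank ker ∂_2 − rank ∂_3 = (14 − 13) − 0 = 1, and there is no ∂_3, so H_2 ≅ Z.

As a check, the Euler characteristic is 7 − 21 + 14 = 0, which agrees with 1 − 2 + 1 = 0.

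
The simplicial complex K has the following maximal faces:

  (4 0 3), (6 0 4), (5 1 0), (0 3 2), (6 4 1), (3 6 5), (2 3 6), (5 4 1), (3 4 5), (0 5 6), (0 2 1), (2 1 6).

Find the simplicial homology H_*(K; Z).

We work with the vertex ordering 0 < 1 < 2 < 3 < 4 < 5 < 6. The simplices of K, each written with vertices in increasing order, are:

  0-simplices (7): [0], [1], [2], [3], [4], [5], [6]
  1-simplices (18): [0,1], [0,2], [0,3], [0,4], [0,5], [0,6], [1,2], [1,4], [1,5], [1,6], [2,3], [2,6], [3,4], [3,5], [3,6], [4,5], [4,6], [5,6]
  2-simplices (12): [0,1,2], [0,1,5], [0,2,3], [0,3,4], [0,4,6], [0,5,6], [1,2,6], [1,4,5], [1,4,6], [2,3,6], [3,4,5], [3,5,6]

giving chain groups C_0 ≅ Z^7, C_1 ≅ Z^18, C_2 ≅ Z^12.

Boundary ∂_1: C_1 → C_0 is given by ∂[p,q] = [q] − [p]. For instance
  ∂[0,3] = [3] − [0].
The 7×18 boundary matrix has rank 6 and Smith normal form diag(1,1,1,1,1,1).

Boundary ∂_2: C_2 → C_1 sends each 2-simplex [p,q,r] to [q,r] − [p,r] + [p,q]. For instance
  ∂[3,4,5] = [4,5] − [3,5] + [3,4],
  ∂[0,1,5] = [1,5] − [0,5] + [0,1].
As a 18×12 matrix over Z this has rank 12, with invariant factors (1,1,1,1,1,1,1,1,1,1,1,2).

Computing H_k = (kernel of ∂_k) / (image of ∂_{k+1}):

  H_0: rank C_0 − rank ∂_1 = 7 − 6 = 1, and the invariant factors of ∂_1 are all 1, so H_0 = Z.
  H_1: rank ker ∂_1 − rank ∂_2 = (18 − 6) − 12 = 0, and ∂_2 has invariant factor 2 > 1, so H_1 = Z/2.
  H_2: rank ker ∂_2 − rank ∂_3 = (12 − 12) − 0 = 0, and there is no ∂_3, so H_2 = 0.

H_0 ≅ Z,  H_1 ≅ Z/2,  H_2 = 0.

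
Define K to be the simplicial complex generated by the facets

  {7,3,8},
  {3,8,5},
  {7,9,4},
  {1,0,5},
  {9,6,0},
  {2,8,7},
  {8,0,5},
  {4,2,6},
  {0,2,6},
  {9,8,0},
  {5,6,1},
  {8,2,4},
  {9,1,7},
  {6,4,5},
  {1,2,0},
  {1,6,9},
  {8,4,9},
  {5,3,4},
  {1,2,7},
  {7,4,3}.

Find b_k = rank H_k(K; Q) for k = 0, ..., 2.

b_0 = 1, b_1 = 1, b_2 = 0.

Order the vertices as 0 < 1 < 2 < 3 < 4 < 5 < 6 < 7 < 8 < 9. Listing each simplex with vertices in this order, K has dimension 2 with simplices:

  0-simplices (10): [0], [1], [2], [3], [4], [5], [6], [7], [8], [9]
  1-simplices (30): (30 of them)
  2-simplices (20): (20 of them)

Hence C_0 ≅ Z^10, C_1 ≅ Z^30, C_2 ≅ Z^20.

Boundary ∂_1: C_1 → C_0 maps an edge to its endpoints' difference, ∂[p,q] = q − p. For instance
  ∂[2,4] = [4] − [2].
This gives a 10×30 integer matrix of rank 9; reducing to Smith normal form yields diagonal entries (1,1,1,1,1,1,1,1,1).

Boundary ∂_2: C_2 → C_1 sends each 2-simplex [p,q,r] to [q,r] − [p,r] + [p,q]. For instance
  ∂[0,1,5] = [1,5] − [0,5] + [0,1],
  ∂[4,8,9] = [8,9] − [4,9] + [4,8].
This gives a 30×20 integer matrix of rank 20; reducing to Smith normal form yields diagonal entries (1,1,1,1,1,1,1,1,1,1,1,1,1,1,1,1,1,1,1,2).

Now H_k = ker ∂_k / im ∂_{k+1}, so:

  H_0: rank C_0 − rank ∂_1 = 10 − 9 = 1, and the invariant factors of ∂_1 are all 1, so H_0 = Z.
  H_1: rank ker ∂_1 − rank ∂_2 = (30 − 9) − 20 = 1, and ∂_2 has invariant factor 2 > 1, so H_1 = Z × Z/2.
  H_2: rank ker ∂_2 − rank ∂_3 = (20 − 20) − 0 = 0, and there is no ∂_3, so H_2 = 0.

As a check, the Euler characteristic is 10 − 30 + 20 = 0, which agrees with 1 − 1 + 0 = 0.

Hence the Betti numbers are b_0 = 1, b_1 = 1, b_2 = 0.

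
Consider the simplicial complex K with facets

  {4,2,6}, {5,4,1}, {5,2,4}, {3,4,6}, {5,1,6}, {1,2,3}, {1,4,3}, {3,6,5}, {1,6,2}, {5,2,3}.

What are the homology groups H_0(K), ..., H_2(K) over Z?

Order the vertices as 1 < 2 < 3 < 4 < 5 < 6. Listing each simplex with vertices in this order, K has dimension 2 with simplices:

  0-simplices (6): [1], [2], [3], [4], [5], [6]
  1-simplices (15): [1,2], [1,3], [1,4], [1,5], [1,6], [2,3], [2,4], [2,5], [2,6], [3,4], [3,5], [3,6], [4,5], [4,6], [5,6]
  2-simplices (10): [1,2,3], [1,2,6], [1,3,4], [1,4,5], [1,5,6], [2,3,5], [2,4,5], [2,4,6], [3,4,6], [3,5,6]

giving chain groups C_0 ≅ Z^6, C_1 ≅ Z^15, C_2 ≅ Z^10.

The boundary map ∂_1: C_1 → C_0 is given by ∂[p,q] = [q] − [p]. For instance
  ∂[2,3] = [3] − [2].
As a 6×15 matrix over Z this has rank 5, with invariant factors (1,1,1,1,1).

The boundary map ∂_2: C_2 → C_1 maps a triangle to the signed sum of its edges. For instance
  ∂[2,3,5] = [3,5] − [2,5] + [2,3],
  ∂[2,4,5] = [4,5] − [2,5] + [2,4].
The 15×10 boundary matrix has rank 10 and Smith normal form diag(1,1,1,1,1,1,1,1,1,2).

Reading off H_k = ker ∂_k / im ∂_{k+1}:

  H_0: rank C_0 − rank ∂_1 = 6 − 5 = 1, and the invariant factors of ∂_1 are all 1, so H_0 ≅ Z.
  H_1: rank ker ∂_1 − rank ∂_2 = (15 − 5) − 10 = 0, and ∂_2 has invariant factor 2 > 1, so H_1 ≅ Z/2.
  H_2: rank ker ∂_2 − rank ∂_3 = (10 − 10) − 0 = 0, and there is no ∂_3, so H_2 ≅ 0.

H_0 = Z,  H_1 = Z/2,  H_2 = 0.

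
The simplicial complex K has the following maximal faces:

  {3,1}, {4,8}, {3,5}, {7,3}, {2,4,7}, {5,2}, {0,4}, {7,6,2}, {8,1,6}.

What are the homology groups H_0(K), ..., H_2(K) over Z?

H_0 ≅ Z,  H_1 ≅ Z^3,  H_2 = 0.

Fix the vertex order 0 < 1 < 2 < 3 < 4 < 5 < 6 < 7 < 8 and write every simplex with vertices in increasing order. Then dim K = 2 and the simplices of K are:

  0-simplices (9): [0], [1], [2], [3], [4], [5], [6], [7], [8]
  1-simplices (14): [0,4], [1,3], [1,6], [1,8], [2,4], [2,5], [2,6], [2,7], [3,5], [3,7], [4,7], [4,8], [6,7], [6,8]
  2-simplices (3): [1,6,8], [2,4,7], [2,6,7]

so the chain groups are C_0 ≅ Z^9, C_1 ≅ Z^14, C_2 ≅ Z^3.

Boundary ∂_1: C_1 → C_0 maps an edge to its endpoints' difference, ∂[p,q] = q − p. For instance
  ∂[3,7] = [7] − [3].
The 9×14 boundary matrix has rank 8 and Smith normal form diag(1,1,1,1,1,1,1,1).

The boundary map ∂_2: C_2 → C_1 acts by ∂[p,q,r] = [q,r] − [p,r] + [p,q]. For instance
  ∂[1,6,8] = [6,8] − [1,8] + [1,6],
  ∂[2,4,7] = [4,7] − [2,7] + [2,4].
As a 14×3 matrix over Z this has rank 3, with invariant factors (1,1,1).

Reading off H_k = ker ∂_k / im ∂_{k+1}:

  H_0: rank C_0 − rank ∂_1 = 9 − 8 = 1, and the invariant factors of ∂_1 are all 1, so H_0 = Z.
  H_1: rank ker ∂_1 − rank ∂_2 = (14 − 8) − 3 = 3, and the invariant factors of ∂_2 are all 1, so H_1 = Z^3.
  H_2: rank ker ∂_2 − rank ∂_3 = (3 − 3) − 0 = 0, and there is no ∂_3, so H_2 = 0.

As a check, the Euler characteristic is 9 − 14 + 3 = -2, which agrees with 1 − 3 + 0 = -2.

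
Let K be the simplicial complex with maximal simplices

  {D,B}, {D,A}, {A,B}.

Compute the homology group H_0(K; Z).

We work with the vertex ordering A < B < D. The simplices of K, each written with vertices in increasing order, are:

  0-simplices (3): A, B, D
  1-simplices (3): AB, AD, BD

so the chain groups are C_0 ≅ Z^3, C_1 ≅ Z^3.

The boundary map ∂_1: C_1 → C_0 is given by ∂[p,q] = [q] − [p]. For instance
  ∂AB = B − A.
The resulting 3×3 matrix has rank 2, and its Smith normal form has invariant factors (1,1).

Computing H_k = (kernel of ∂_k) / (image of ∂_{k+1}):

  H_0: rank C_0 − rank ∂_1 = 3 − 2 = 1, and the invariant factors of ∂_1 are all 1, so H_0 = Z.

H_0 ≅ Z.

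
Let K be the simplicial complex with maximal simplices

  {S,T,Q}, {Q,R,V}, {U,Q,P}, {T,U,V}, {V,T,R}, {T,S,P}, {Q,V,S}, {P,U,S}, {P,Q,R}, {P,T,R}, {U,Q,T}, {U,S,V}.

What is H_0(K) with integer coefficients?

Take the total order P < Q < R < S < T < U < V on the vertex set. Then K (dimension 2) consists of the simplices:

  0-simplices (7): P, Q, R, S, T, U, V
  1-simplices (18): PQ, PR, PS, PT, PU, QR, QS, QT, QU, QV, RT, RV, ST, SU, SV, TU, TV, UV
  2-simplices (12): PQR, PQU, PRT, PST, PSU, QRV, QST, QSV, QTU, RTV, SUV, TUV

giving chain groups C_0 ≅ Z^7, C_1 ≅ Z^18, C_2 ≅ Z^12.

The boundary map ∂_1: C_1 → C_0 sends each edge [p,q] (with p < q) to q − p.
This gives a 7×18 integer matrix of rank 6; reducing to Smith normal form yields diagonal entries (1,1,1,1,1,1).

Boundary ∂_2: C_2 → C_1 sends each 2-simplex [p,q,r] to [q,r] − [p,r] + [p,q]. For instance
  ∂RTV = TV − RV + RT,
  ∂QSV = SV − QV + QS.
The 18×12 boundary matrix has rank 12 and Smith normal form diag(1,1,1,1,1,1,1,1,1,1,1,2).

Reading off H_k = ker ∂_k / im ∂_{k+1}:

  H_0: rank C_0 − rank ∂_1 = 7 − 6 = 1, and the invariant factors of ∂_1 are all 1, so H_0 ≅ Z.

(K is a triangulation of the real projective plane RP^2.)

H_0 ≅ Z.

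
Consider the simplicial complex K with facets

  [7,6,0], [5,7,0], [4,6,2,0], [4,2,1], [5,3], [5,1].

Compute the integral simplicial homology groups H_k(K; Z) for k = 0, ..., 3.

Fix the vertex order 0 < 1 < 2 < 3 < 4 < 5 < 6 < 7 and write every simplex with vertices in increasing order. Then dim K = 3 and the simplices of K are:

  0-simplices (8): [0], [1], [2], [3], [4], [5], [6], [7]
  1-simplices (14): [0,2], [0,4], [0,5], [0,6], [0,7], [1,2], [1,4], [1,5], [2,4], [2,6], [3,5], [4,6], [5,7], [6,7]
  2-simplices (7): [0,2,4], [0,2,6], [0,4,6], [0,5,7], [0,6,7], [1,2,4], [2,4,6]
  3-simplices (1): [0,2,4,6]

so the chain groups are C_0 ≅ Z^8, C_1 ≅ Z^14, C_2 ≅ Z^7, C_3 ≅ Z^1.

The boundary map ∂_1: C_1 → C_0 maps an edge to its endpoints' difference, ∂[p,q] = q − p. For instance
  ∂[0,2] = [2] − [0].
The resulting 8×14 matrix has rank 7, and its Smith normal form has invariant factors (1,1,1,1,1,1,1).

Boundary ∂_2: C_2 → C_1 sends each 2-simplex [p,q,r] to [q,r] − [p,r] + [p,q]. For instance
  ∂[0,6,7] = [6,7] − [0,7] + [0,6],
  ∂[0,4,6] = [4,6] − [0,6] + [0,4].
The 14×7 boundary matrix has rank 6 and Smith normal form diag(1,1,1,1,1,1).

The boundary map ∂_3: C_3 → C_2 sends each 3-simplex σ to the alternating sum Σ_i (−1)^i (σ with its i-th vertex removed). For instance
  ∂[0,2,4,6] = [2,4,6] − [0,4,6] + [0,2,6] − [0,2,4].
This gives a 7×1 integer matrix of rank 1; reducing to Smith normal form yields diagonal entries (1).

From H_k ≅ ker(∂_k) / im(∂_{k+1}) we obtain:

  H_0: rank C_0 − rank ∂_1 = 8 − 7 = 1, and the invariant factors of ∂_1 are all 1, so H_0 = Z.
  H_1: rank ker ∂_1 − rank ∂_2 = (14 − 7) − 6 = 1, and the invariant factors of ∂_2 are all 1, so H_1 = Z.
  H_2: rank ker ∂_2 − rank ∂_3 = (7 − 6) − 1 = 0, and the invariant factors of ∂_3 are all 1, so H_2 = 0.
  H_3: rank ker ∂_3 − rank ∂_4 = (1 − 1) − 0 = 0, and there is no ∂_4, so H_3 = 0.

H_0 = Z,  H_1 = Z,  H_2 = 0,  H_3 = 0.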